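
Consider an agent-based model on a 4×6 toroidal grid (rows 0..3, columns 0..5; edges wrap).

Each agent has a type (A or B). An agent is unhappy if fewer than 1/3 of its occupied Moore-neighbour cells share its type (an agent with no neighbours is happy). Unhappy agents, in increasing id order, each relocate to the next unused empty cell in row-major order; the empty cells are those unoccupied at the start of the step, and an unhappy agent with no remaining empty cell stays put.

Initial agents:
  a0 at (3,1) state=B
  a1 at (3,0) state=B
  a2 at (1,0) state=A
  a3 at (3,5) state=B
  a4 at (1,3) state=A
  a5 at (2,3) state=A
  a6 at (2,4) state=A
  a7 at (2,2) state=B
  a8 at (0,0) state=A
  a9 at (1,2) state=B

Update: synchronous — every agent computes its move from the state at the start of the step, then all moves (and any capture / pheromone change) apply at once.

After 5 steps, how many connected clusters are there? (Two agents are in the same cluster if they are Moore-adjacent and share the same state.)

3

t=1: a0@(3,1):B a1@(3,0):B a2@(1,0):A a3@(3,5):B a4@(1,3):A a5@(2,3):A a6@(2,4):A a7@(2,2):B a8@(0,1):A a9@(1,2):B
t=2: a0@(3,1):B a1@(3,0):B a2@(1,0):A a3@(3,5):B a4@(1,3):A a5@(2,3):A a6@(2,4):A a7@(2,2):B a8@(0,0):A a9@(0,2):B
t=3: a0@(3,1):B a1@(3,0):B a2@(1,0):A a3@(3,5):B a4@(1,3):A a5@(2,3):A a6@(2,4):A a7@(2,2):B a8@(0,1):A a9@(0,2):B
t=4: a0@(3,1):B a1@(3,0):B a2@(1,0):A a3@(3,5):B a4@(1,3):A a5@(2,3):A a6@(2,4):A a7@(2,2):B a8@(0,0):A a9@(0,2):B
t=5: a0@(3,1):B a1@(3,0):B a2@(1,0):A a3@(3,5):B a4@(1,3):A a5@(2,3):A a6@(2,4):A a7@(2,2):B a8@(0,1):A a9@(0,2):B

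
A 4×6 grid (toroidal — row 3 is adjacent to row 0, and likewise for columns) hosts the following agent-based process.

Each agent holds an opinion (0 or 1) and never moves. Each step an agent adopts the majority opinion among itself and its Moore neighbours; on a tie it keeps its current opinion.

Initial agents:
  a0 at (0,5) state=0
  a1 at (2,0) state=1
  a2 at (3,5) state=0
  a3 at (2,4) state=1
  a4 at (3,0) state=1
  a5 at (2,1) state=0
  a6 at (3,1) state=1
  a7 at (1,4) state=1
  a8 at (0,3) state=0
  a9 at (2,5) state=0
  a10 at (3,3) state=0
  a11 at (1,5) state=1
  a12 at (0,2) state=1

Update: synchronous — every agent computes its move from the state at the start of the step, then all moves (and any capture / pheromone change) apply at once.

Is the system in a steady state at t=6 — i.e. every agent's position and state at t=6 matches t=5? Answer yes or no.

yes

t=1: a0@(0,5):1 a1@(2,0):1 a2@(3,5):0 a3@(2,4):1 a4@(3,0):0 a5@(2,1):1 a6@(3,1):1 a7@(1,4):1 a8@(0,3):0 a9@(2,5):1 a10@(3,3):0 a11@(1,5):1 a12@(0,2):1
t=2: a0@(0,5):1 a1@(2,0):1 a2@(3,5):1 a3@(2,4):1 a4@(3,0):1 a5@(2,1):1 a6@(3,1):1 a7@(1,4):1 a8@(0,3):0 a9@(2,5):1 a10@(3,3):0 a11@(1,5):1 a12@(0,2):1
t=3: (unchanged — steady state)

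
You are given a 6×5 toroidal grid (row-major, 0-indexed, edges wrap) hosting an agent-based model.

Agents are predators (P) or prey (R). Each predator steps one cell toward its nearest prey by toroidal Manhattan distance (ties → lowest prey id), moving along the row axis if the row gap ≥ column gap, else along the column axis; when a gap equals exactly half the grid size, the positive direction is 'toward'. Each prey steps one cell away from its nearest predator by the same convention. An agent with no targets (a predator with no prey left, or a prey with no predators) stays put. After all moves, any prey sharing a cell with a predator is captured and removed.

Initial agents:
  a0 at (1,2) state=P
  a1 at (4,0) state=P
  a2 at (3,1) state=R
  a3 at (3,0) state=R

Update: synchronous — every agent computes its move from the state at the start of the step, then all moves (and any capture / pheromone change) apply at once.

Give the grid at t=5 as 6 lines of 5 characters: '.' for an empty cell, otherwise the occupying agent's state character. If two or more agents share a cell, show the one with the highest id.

.....
.....
.....
.....
R....
PP...

t=1: a0@(2,2):P a1@(3,0):P a2@(2,1):R a3@(2,0):R
t=2: a0@(2,1):P a1@(2,0):P a3@(1,0):R
t=3: a0@(1,1):P a1@(1,0):P a3@(0,0):R
t=4: a0@(0,1):P a1@(0,0):P a3@(5,0):R
t=5: a0@(5,1):P a1@(5,0):P a3@(4,0):R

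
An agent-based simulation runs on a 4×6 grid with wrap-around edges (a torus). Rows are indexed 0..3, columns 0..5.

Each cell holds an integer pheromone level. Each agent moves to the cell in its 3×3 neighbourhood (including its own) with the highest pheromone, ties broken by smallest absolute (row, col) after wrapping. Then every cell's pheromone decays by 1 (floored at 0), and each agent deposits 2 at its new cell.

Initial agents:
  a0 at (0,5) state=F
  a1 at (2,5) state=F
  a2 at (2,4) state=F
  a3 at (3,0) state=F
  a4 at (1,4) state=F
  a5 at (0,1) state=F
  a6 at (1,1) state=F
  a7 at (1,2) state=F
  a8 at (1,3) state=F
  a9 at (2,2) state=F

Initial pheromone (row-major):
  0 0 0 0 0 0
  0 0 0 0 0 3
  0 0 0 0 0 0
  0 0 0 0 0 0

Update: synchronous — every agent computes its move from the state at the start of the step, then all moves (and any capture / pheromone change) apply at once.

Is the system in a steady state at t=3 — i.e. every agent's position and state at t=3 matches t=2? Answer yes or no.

t=1: a0@(1,5) a1@(1,5) a2@(1,5) a3@(0,0) a4@(1,5) a5@(0,0) a6@(0,0) a7@(0,1) a8@(0,2) a9@(1,1) | pheromone: 6 2 2 0 0 0 / 0 2 0 0 0 10 / 0 0 0 0 0 0 / 0 0 0 0 0 0
t=2: a0@(1,5) a1@(1,5) a2@(1,5) a3@(1,5) a4@(1,5) a5@(1,5) a6@(1,5) a7@(0,0) a8@(0,1) a9@(0,0) | pheromone: 9 3 1 0 0 0 / 0 1 0 0 0 23 / 0 0 0 0 0 0 / 0 0 0 0 0 0
t=3: a0@(1,5) a1@(1,5) a2@(1,5) a3@(1,5) a4@(1,5) a5@(1,5) a6@(1,5) a7@(1,5) a8@(0,0) a9@(1,5) | pheromone: 10 2 0 0 0 0 / 0 0 0 0 0 40 / 0 0 0 0 0 0 / 0 0 0 0 0 0

no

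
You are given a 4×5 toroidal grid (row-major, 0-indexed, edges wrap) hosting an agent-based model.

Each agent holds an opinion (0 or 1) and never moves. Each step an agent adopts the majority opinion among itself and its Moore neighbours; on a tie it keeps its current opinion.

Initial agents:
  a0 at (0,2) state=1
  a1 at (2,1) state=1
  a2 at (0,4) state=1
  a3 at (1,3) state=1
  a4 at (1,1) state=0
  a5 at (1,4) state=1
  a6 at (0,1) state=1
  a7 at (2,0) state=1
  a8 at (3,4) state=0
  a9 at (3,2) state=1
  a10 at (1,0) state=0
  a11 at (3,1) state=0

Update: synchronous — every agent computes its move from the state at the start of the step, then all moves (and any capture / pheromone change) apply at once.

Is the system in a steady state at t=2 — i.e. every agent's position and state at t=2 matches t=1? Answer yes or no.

t=1: a0@(0,2):1 a1@(2,1):1 a2@(0,4):1 a3@(1,3):1 a4@(1,1):1 a5@(1,4):1 a6@(0,1):1 a7@(2,0):0 a8@(3,4):1 a9@(3,2):1 a10@(1,0):1 a11@(3,1):1
t=2: a0@(0,2):1 a1@(2,1):1 a2@(0,4):1 a3@(1,3):1 a4@(1,1):1 a5@(1,4):1 a6@(0,1):1 a7@(2,0):1 a8@(3,4):1 a9@(3,2):1 a10@(1,0):1 a11@(3,1):1

no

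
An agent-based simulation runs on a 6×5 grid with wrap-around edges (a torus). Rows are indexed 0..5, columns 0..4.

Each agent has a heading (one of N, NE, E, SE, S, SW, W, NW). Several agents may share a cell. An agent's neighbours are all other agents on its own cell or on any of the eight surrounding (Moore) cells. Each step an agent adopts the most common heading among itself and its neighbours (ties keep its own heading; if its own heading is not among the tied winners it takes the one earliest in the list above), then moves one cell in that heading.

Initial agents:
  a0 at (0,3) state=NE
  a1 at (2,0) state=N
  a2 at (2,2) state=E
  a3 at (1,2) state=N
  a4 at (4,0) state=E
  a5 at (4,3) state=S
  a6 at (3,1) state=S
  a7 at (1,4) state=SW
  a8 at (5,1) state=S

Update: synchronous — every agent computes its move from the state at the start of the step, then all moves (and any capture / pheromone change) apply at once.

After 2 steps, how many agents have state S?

5

t=1: a0@(5,4):NE a1@(1,0):N a2@(2,3):E a3@(0,2):N a4@(5,0):S a5@(5,3):S a6@(3,2):E a7@(2,3):SW a8@(0,1):S
t=2: a0@(0,4):S a1@(0,0):N a2@(2,4):E a3@(1,2):S a4@(0,0):S a5@(0,3):S a6@(3,3):E a7@(2,4):E a8@(1,1):S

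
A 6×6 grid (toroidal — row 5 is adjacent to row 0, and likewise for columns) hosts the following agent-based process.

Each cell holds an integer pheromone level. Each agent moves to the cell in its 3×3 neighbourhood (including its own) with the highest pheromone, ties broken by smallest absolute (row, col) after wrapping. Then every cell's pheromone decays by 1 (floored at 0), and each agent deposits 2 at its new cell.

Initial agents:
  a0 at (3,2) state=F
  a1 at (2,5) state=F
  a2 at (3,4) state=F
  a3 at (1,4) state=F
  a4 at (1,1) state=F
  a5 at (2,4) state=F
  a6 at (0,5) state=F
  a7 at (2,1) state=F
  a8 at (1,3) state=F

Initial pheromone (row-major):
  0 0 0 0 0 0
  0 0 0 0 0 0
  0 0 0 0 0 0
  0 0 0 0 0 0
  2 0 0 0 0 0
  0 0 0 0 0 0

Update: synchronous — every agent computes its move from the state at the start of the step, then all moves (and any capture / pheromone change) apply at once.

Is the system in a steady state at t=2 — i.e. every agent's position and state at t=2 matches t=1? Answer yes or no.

t=1: a0@(2,1) a1@(1,0) a2@(2,3) a3@(0,3) a4@(0,0) a5@(1,3) a6@(0,0) a7@(1,0) a8@(0,2) | pheromone: 4 0 2 2 0 0 / 4 0 0 2 0 0 / 0 2 0 2 0 0 / 0 0 0 0 0 0 / 1 0 0 0 0 0 / 0 0 0 0 0 0
t=2: a0@(1,0) a1@(0,0) a2@(1,3) a3@(0,2) a4@(0,0) a5@(0,2) a6@(0,0) a7@(0,0) a8@(0,2) | pheromone: 11 0 7 1 0 0 / 5 0 0 3 0 0 / 0 1 0 1 0 0 / 0 0 0 0 0 0 / 0 0 0 0 0 0 / 0 0 0 0 0 0

no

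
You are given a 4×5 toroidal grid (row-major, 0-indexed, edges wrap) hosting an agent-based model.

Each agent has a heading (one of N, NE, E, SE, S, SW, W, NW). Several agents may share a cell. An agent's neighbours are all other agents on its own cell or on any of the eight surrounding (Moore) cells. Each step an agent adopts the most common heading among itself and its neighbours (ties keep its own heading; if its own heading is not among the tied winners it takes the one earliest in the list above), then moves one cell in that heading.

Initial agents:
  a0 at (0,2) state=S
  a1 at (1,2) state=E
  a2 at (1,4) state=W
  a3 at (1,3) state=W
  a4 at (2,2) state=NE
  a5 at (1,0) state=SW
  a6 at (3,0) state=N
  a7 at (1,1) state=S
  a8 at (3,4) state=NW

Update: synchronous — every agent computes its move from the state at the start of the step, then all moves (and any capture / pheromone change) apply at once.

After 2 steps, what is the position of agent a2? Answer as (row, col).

t=1: a0@(1,2):S a1@(2,2):S a2@(1,3):W a3@(1,2):W a4@(1,3):NE a5@(2,4):SW a6@(2,0):N a7@(2,1):S a8@(2,3):NW
t=2: a0@(2,2):S a1@(3,2):S a2@(1,2):W a3@(2,2):S a4@(2,3):S a5@(3,3):SW a6@(1,0):N a7@(3,1):S a8@(3,3):S

(1, 2)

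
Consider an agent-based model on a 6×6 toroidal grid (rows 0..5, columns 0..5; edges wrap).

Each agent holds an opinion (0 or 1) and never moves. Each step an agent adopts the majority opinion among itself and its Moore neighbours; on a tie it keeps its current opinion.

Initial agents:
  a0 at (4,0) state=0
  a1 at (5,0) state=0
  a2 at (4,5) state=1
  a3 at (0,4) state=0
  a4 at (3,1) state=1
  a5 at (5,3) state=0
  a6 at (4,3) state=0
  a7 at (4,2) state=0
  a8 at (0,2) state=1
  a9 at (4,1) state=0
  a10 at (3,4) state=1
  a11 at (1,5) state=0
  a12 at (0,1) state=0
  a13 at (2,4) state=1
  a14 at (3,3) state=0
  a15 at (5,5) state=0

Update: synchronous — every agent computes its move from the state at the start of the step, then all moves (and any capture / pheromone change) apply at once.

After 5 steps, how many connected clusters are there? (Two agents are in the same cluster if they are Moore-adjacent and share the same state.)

t=1: a0@(4,0):0 a1@(5,0):0 a2@(4,5):0 a3@(0,4):0 a4@(3,1):0 a5@(5,3):0 a6@(4,3):0 a7@(4,2):0 a8@(0,2):0 a9@(4,1):0 a10@(3,4):1 a11@(1,5):0 a12@(0,1):0 a13@(2,4):1 a14@(3,3):0 a15@(5,5):0
t=2: a0@(4,0):0 a1@(5,0):0 a2@(4,5):0 a3@(0,4):0 a4@(3,1):0 a5@(5,3):0 a6@(4,3):0 a7@(4,2):0 a8@(0,2):0 a9@(4,1):0 a10@(3,4):0 a11@(1,5):0 a12@(0,1):0 a13@(2,4):1 a14@(3,3):0 a15@(5,5):0
t=3: a0@(4,0):0 a1@(5,0):0 a2@(4,5):0 a3@(0,4):0 a4@(3,1):0 a5@(5,3):0 a6@(4,3):0 a7@(4,2):0 a8@(0,2):0 a9@(4,1):0 a10@(3,4):0 a11@(1,5):0 a12@(0,1):0 a13@(2,4):0 a14@(3,3):0 a15@(5,5):0
t=4: (unchanged — steady state)

1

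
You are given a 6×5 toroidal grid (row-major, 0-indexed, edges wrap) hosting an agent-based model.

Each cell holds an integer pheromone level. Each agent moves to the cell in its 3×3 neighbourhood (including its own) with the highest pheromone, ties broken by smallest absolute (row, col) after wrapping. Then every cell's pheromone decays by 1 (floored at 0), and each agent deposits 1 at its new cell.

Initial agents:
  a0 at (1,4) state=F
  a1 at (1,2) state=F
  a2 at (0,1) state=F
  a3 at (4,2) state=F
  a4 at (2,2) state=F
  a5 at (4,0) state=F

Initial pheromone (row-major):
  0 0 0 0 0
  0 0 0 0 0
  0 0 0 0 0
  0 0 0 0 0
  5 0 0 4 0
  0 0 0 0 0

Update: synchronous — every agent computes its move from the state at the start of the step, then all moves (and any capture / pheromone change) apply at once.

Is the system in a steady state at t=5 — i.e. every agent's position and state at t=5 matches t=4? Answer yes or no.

yes

t=1: a0@(0,0) a1@(0,1) a2@(0,0) a3@(4,3) a4@(1,1) a5@(4,0) | pheromone: 2 1 0 0 0 / 0 1 0 0 0 / 0 0 0 0 0 / 0 0 0 0 0 / 5 0 0 4 0 / 0 0 0 0 0
t=2: a0@(0,0) a1@(0,0) a2@(0,0) a3@(4,3) a4@(0,0) a5@(4,0) | pheromone: 5 0 0 0 0 / 0 0 0 0 0 / 0 0 0 0 0 / 0 0 0 0 0 / 5 0 0 4 0 / 0 0 0 0 0
t=3: a0@(0,0) a1@(0,0) a2@(0,0) a3@(4,3) a4@(0,0) a5@(4,0) | pheromone: 8 0 0 0 0 / 0 0 0 0 0 / 0 0 0 0 0 / 0 0 0 0 0 / 5 0 0 4 0 / 0 0 0 0 0
t=4: a0@(0,0) a1@(0,0) a2@(0,0) a3@(4,3) a4@(0,0) a5@(4,0) | pheromone: 11 0 0 0 0 / 0 0 0 0 0 / 0 0 0 0 0 / 0 0 0 0 0 / 5 0 0 4 0 / 0 0 0 0 0
t=5: a0@(0,0) a1@(0,0) a2@(0,0) a3@(4,3) a4@(0,0) a5@(4,0) | pheromone: 14 0 0 0 0 / 0 0 0 0 0 / 0 0 0 0 0 / 0 0 0 0 0 / 5 0 0 4 0 / 0 0 0 0 0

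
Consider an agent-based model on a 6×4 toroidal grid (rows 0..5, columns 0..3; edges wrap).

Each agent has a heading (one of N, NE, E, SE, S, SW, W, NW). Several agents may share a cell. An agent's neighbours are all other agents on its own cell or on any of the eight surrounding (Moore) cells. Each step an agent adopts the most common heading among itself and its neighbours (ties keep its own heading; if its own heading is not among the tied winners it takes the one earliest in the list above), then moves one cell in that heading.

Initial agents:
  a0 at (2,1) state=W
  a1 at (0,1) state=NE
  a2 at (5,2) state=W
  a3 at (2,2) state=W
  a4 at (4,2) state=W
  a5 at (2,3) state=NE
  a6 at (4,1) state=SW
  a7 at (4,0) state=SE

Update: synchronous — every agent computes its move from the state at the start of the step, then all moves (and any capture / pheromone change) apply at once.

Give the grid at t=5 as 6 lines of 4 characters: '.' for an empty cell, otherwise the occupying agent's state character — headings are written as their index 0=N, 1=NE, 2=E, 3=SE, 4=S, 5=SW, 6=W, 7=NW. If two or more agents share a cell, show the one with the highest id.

....
6...
66..
....
66..
.66.

t=1: a0@(2,0):W a1@(5,2):NE a2@(5,1):W a3@(2,1):W a4@(4,1):W a5@(1,0):NE a6@(4,0):W a7@(5,1):SE
t=2: a0@(2,3):W a1@(5,1):W a2@(5,0):W a3@(2,0):W a4@(4,0):W a5@(1,3):W a6@(4,3):W a7@(5,0):W
t=3: a0@(2,2):W a1@(5,0):W a2@(5,3):W a3@(2,3):W a4@(4,3):W a5@(1,2):W a6@(4,2):W a7@(5,3):W
t=4: a0@(2,1):W a1@(5,3):W a2@(5,2):W a3@(2,2):W a4@(4,2):W a5@(1,1):W a6@(4,1):W a7@(5,2):W
t=5: a0@(2,0):W a1@(5,2):W a2@(5,1):W a3@(2,1):W a4@(4,1):W a5@(1,0):W a6@(4,0):W a7@(5,1):W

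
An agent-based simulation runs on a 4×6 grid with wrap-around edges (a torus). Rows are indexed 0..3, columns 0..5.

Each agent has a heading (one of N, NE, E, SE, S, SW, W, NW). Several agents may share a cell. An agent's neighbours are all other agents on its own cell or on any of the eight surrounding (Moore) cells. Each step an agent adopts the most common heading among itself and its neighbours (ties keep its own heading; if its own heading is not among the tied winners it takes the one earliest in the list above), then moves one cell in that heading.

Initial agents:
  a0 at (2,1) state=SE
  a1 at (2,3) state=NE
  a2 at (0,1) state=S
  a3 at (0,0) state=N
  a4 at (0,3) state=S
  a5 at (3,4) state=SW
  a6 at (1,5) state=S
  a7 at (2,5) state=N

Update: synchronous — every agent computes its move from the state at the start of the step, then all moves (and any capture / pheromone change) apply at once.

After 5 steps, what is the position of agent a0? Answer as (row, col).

(1, 5)

t=1: a0@(3,2):SE a1@(1,4):NE a2@(1,1):S a3@(1,0):S a4@(1,3):S a5@(0,3):SW a6@(0,5):N a7@(1,5):N
t=2: a0@(0,3):SE a1@(0,4):N a2@(2,1):S a3@(2,0):S a4@(2,3):S a5@(1,2):SW a6@(3,5):N a7@(0,5):N
t=3: a0@(1,4):SE a1@(3,4):N a2@(3,1):S a3@(3,0):S a4@(3,3):S a5@(2,2):S a6@(2,5):N a7@(3,5):N
t=4: a0@(2,5):SE a1@(2,4):N a2@(0,1):S a3@(0,0):S a4@(0,3):S a5@(3,2):S a6@(1,5):N a7@(2,5):N
t=5: a0@(1,5):N a1@(1,4):N a2@(1,1):S a3@(1,0):S a4@(1,3):S a5@(0,2):S a6@(0,5):N a7@(1,5):N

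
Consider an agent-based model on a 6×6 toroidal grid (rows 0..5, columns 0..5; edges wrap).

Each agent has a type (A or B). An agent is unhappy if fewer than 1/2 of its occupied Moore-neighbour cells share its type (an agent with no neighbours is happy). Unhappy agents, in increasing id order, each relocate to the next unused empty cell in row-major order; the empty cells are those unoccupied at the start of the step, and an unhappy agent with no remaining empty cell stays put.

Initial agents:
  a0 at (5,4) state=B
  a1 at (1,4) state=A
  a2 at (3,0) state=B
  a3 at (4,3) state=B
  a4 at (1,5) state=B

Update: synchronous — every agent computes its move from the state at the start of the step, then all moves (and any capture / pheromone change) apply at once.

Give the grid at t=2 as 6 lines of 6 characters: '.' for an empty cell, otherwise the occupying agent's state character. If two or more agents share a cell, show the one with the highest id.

t=1: a0@(5,4):B a1@(0,0):A a2@(3,0):B a3@(4,3):B a4@(0,1):B
t=2: a0@(5,4):B a1@(0,2):A a2@(3,0):B a3@(4,3):B a4@(0,3):B

..AB..
......
......
B.....
...B..
....B.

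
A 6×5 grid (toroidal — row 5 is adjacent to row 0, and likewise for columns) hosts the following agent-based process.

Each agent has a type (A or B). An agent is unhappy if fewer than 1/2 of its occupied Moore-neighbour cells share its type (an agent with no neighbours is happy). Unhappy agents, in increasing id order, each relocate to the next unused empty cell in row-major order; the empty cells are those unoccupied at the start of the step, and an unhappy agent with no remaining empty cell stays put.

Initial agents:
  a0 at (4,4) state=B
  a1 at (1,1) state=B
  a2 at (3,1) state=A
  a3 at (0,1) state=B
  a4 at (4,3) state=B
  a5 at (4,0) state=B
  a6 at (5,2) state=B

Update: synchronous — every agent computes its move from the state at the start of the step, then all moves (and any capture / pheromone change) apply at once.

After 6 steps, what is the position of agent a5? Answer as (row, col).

t=1: a0@(4,4):B a1@(1,1):B a2@(0,0):A a3@(0,1):B a4@(4,3):B a5@(4,0):B a6@(5,2):B
t=2: a0@(4,4):B a1@(1,1):B a2@(0,2):A a3@(0,1):B a4@(4,3):B a5@(4,0):B a6@(5,2):B
t=3: a0@(4,4):B a1@(1,1):B a2@(0,0):A a3@(0,1):B a4@(4,3):B a5@(4,0):B a6@(5,2):B
t=4: a0@(4,4):B a1@(1,1):B a2@(0,2):A a3@(0,1):B a4@(4,3):B a5@(4,0):B a6@(5,2):B
t=5: a0@(4,4):B a1@(1,1):B a2@(0,0):A a3@(0,1):B a4@(4,3):B a5@(4,0):B a6@(5,2):B
t=6: a0@(4,4):B a1@(1,1):B a2@(0,2):A a3@(0,1):B a4@(4,3):B a5@(4,0):B a6@(5,2):B

(4, 0)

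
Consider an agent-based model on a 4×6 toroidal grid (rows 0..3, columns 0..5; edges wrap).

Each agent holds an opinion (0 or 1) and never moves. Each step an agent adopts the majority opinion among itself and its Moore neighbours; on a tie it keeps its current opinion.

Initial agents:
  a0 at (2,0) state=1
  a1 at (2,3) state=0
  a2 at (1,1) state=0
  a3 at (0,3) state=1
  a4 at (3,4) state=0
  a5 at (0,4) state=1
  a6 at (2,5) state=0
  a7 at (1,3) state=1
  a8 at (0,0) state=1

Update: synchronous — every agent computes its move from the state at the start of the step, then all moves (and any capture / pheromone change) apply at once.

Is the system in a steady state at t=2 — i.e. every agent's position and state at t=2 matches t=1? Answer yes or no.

yes

t=1: a0@(2,0):0 a1@(2,3):0 a2@(1,1):1 a3@(0,3):1 a4@(3,4):0 a5@(0,4):1 a6@(2,5):0 a7@(1,3):1 a8@(0,0):1
t=2: (unchanged — steady state)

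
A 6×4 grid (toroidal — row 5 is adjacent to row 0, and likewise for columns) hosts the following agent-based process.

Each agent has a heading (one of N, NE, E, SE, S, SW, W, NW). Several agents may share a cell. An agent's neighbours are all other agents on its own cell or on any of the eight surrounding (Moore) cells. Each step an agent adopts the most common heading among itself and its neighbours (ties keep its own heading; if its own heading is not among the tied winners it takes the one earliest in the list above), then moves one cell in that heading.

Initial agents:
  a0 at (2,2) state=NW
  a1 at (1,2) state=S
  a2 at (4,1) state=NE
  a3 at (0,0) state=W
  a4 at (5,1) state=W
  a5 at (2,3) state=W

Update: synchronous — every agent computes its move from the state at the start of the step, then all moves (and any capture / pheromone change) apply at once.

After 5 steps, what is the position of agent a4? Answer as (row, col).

(5, 0)

t=1: a0@(1,1):NW a1@(2,2):S a2@(3,2):NE a3@(0,3):W a4@(5,0):W a5@(2,2):W
t=2: a0@(0,0):NW a1@(3,2):S a2@(2,3):NE a3@(0,2):W a4@(5,3):W a5@(2,1):W
t=3: a0@(5,3):NW a1@(4,2):S a2@(1,0):NE a3@(0,1):W a4@(5,2):W a5@(2,0):W
t=4: a0@(4,2):NW a1@(5,2):S a2@(1,3):W a3@(0,0):W a4@(5,1):W a5@(2,3):W
t=5: a0@(3,1):NW a1@(0,2):S a2@(1,2):W a3@(0,3):W a4@(5,0):W a5@(2,2):W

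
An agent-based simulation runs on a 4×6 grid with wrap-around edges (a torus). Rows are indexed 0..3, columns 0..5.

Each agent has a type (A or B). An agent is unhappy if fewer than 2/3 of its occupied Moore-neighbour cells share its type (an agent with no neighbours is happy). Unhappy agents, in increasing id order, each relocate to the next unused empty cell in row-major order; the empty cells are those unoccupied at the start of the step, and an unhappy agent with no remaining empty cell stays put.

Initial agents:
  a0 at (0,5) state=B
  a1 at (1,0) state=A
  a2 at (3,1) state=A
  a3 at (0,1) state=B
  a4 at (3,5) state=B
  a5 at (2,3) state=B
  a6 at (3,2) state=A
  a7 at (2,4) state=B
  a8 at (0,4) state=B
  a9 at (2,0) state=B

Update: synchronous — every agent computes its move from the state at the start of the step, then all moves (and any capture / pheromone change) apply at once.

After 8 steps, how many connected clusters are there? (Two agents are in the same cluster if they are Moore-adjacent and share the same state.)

2

t=1: a0@(0,5):B a1@(0,0):A a2@(0,2):A a3@(0,3):B a4@(3,5):B a5@(1,1):B a6@(1,2):A a7@(2,4):B a8@(0,4):B a9@(1,3):B
t=2: a0@(0,5):B a1@(0,1):A a2@(1,0):A a3@(1,4):B a4@(3,5):B a5@(1,5):B a6@(2,0):A a7@(2,4):B a8@(0,4):B a9@(2,1):B
t=3: a0@(0,5):B a1@(0,1):A a2@(0,0):A a3@(1,4):B a4@(3,5):B a5@(1,5):B a6@(0,2):A a7@(2,4):B a8@(0,4):B a9@(0,3):B
t=4: a0@(0,5):B a1@(0,1):A a2@(1,0):A a3@(1,4):B a4@(3,5):B a5@(1,5):B a6@(1,1):A a7@(2,4):B a8@(0,4):B a9@(0,3):B
t=5: a0@(0,5):B a1@(0,1):A a2@(0,0):A a3@(1,4):B a4@(3,5):B a5@(1,5):B a6@(1,1):A a7@(2,4):B a8@(0,4):B a9@(0,3):B
t=6: a0@(0,5):B a1@(0,1):A a2@(0,2):A a3@(1,4):B a4@(3,5):B a5@(1,5):B a6@(1,1):A a7@(2,4):B a8@(0,4):B a9@(0,3):B
t=7: (unchanged — steady state)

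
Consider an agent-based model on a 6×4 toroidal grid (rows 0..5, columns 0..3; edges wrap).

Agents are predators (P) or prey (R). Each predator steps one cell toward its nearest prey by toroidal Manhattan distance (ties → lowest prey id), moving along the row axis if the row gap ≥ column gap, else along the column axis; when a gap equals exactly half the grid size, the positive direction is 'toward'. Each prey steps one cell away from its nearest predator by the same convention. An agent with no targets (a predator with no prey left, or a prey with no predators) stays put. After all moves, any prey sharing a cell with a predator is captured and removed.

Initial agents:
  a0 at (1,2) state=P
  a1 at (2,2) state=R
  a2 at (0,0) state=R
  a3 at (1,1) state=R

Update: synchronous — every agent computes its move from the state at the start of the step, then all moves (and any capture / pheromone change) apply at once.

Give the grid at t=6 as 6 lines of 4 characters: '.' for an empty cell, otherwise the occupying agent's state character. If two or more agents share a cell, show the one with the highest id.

....
..P.
..R.
...R
....
....

t=1: a0@(2,2):P a1@(3,2):R a2@(0,3):R a3@(1,0):R
t=2: a0@(3,2):P a1@(4,2):R a2@(5,3):R a3@(1,3):R
t=3: a0@(4,2):P a1@(5,2):R a2@(0,3):R a3@(0,3):R
t=4: a0@(5,2):P a1@(0,2):R a2@(1,3):R a3@(1,3):R
t=5: a0@(0,2):P a1@(1,2):R a2@(2,3):R a3@(2,3):R
t=6: a0@(1,2):P a1@(2,2):R a2@(3,3):R a3@(3,3):R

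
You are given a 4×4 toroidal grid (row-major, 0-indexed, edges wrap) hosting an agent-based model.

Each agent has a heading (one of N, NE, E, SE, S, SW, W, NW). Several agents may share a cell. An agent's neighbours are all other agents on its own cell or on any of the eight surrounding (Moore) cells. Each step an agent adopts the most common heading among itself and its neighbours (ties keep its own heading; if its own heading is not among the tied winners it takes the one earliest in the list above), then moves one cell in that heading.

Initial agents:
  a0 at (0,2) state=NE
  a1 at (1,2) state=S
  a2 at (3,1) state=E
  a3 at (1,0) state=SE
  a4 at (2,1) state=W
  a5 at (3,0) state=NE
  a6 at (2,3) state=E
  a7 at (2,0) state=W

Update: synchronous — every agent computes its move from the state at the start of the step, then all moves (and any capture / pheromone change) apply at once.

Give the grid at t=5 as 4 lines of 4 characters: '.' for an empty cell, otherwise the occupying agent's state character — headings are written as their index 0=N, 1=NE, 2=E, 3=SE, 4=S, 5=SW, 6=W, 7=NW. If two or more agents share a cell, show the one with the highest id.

....
6..6
6..6
...6

t=1: a0@(3,3):NE a1@(2,2):S a2@(2,2):NE a3@(1,3):W a4@(2,0):W a5@(3,1):E a6@(2,0):E a7@(2,3):W
t=2: a0@(2,0):NE a1@(1,3):NE a2@(1,3):NE a3@(1,2):W a4@(2,3):W a5@(3,2):E a6@(2,3):W a7@(2,2):W
t=3: a0@(1,1):NE a1@(1,2):W a2@(1,2):W a3@(1,1):W a4@(2,2):W a5@(3,1):W a6@(2,2):W a7@(2,1):W
t=4: a0@(1,0):W a1@(1,1):W a2@(1,1):W a3@(1,0):W a4@(2,1):W a5@(3,0):W a6@(2,1):W a7@(2,0):W
t=5: a0@(1,3):W a1@(1,0):W a2@(1,0):W a3@(1,3):W a4@(2,0):W a5@(3,3):W a6@(2,0):W a7@(2,3):W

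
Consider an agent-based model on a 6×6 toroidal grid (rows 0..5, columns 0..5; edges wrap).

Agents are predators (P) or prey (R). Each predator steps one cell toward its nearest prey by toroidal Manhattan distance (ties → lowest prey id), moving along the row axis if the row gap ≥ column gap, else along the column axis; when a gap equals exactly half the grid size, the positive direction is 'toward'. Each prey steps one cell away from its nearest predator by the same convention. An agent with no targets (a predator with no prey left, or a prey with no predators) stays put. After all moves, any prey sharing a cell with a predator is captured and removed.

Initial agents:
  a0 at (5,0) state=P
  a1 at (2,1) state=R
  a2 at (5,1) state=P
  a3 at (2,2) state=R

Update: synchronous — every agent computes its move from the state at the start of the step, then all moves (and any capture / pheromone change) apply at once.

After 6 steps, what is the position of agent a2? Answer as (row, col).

(5, 1)

t=1: a0@(0,0):P a1@(1,1):R a2@(0,1):P a3@(1,2):R
t=2: a0@(1,0):P a1@(2,1):R a2@(1,1):P a3@(2,2):R
t=3: a0@(2,0):P a1@(3,1):R a2@(2,1):P a3@(3,2):R
t=4: a0@(3,0):P a1@(4,1):R a2@(3,1):P a3@(4,2):R
t=5: a0@(4,0):P a1@(5,1):R a2@(4,1):P a3@(5,2):R
t=6: a0@(5,0):P a1@(0,1):R a2@(5,1):P a3@(0,2):R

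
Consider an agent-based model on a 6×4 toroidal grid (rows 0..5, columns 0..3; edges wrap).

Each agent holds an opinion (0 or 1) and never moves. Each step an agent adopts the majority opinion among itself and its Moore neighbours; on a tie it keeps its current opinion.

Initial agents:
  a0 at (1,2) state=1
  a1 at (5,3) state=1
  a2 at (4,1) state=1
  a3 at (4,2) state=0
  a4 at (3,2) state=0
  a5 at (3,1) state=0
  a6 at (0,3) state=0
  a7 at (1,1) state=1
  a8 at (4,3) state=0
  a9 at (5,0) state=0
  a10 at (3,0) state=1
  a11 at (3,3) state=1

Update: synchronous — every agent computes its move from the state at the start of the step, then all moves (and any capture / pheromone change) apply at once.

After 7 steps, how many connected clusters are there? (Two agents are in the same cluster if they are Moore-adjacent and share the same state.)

t=1: a0@(1,2):1 a1@(5,3):0 a2@(4,1):0 a3@(4,2):0 a4@(3,2):0 a5@(3,1):0 a6@(0,3):0 a7@(1,1):1 a8@(4,3):0 a9@(5,0):0 a10@(3,0):1 a11@(3,3):0
t=2: a0@(1,2):1 a1@(5,3):0 a2@(4,1):0 a3@(4,2):0 a4@(3,2):0 a5@(3,1):0 a6@(0,3):0 a7@(1,1):1 a8@(4,3):0 a9@(5,0):0 a10@(3,0):0 a11@(3,3):0
t=3: (unchanged — steady state)

2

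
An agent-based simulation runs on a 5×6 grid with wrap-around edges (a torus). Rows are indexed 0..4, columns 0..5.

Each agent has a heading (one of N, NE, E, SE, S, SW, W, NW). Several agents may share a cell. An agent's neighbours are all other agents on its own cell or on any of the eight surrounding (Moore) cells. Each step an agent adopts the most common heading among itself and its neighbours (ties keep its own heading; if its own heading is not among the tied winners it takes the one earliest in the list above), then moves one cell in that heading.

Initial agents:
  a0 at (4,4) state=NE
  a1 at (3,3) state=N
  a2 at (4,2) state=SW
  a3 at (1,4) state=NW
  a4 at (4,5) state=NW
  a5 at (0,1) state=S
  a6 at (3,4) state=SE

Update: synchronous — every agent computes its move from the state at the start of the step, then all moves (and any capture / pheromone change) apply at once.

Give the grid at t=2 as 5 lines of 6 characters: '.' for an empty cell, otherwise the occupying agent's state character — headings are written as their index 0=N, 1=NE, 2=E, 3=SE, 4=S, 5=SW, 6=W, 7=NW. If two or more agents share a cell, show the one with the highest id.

3.....
5..0..
14.7..
......
..7...

t=1: a0@(3,5):NE a1@(2,3):N a2@(0,1):SW a3@(0,3):NW a4@(3,4):NW a5@(1,1):S a6@(4,5):SE
t=2: a0@(2,0):NE a1@(1,3):N a2@(1,0):SW a3@(4,2):NW a4@(2,3):NW a5@(2,1):S a6@(0,0):SE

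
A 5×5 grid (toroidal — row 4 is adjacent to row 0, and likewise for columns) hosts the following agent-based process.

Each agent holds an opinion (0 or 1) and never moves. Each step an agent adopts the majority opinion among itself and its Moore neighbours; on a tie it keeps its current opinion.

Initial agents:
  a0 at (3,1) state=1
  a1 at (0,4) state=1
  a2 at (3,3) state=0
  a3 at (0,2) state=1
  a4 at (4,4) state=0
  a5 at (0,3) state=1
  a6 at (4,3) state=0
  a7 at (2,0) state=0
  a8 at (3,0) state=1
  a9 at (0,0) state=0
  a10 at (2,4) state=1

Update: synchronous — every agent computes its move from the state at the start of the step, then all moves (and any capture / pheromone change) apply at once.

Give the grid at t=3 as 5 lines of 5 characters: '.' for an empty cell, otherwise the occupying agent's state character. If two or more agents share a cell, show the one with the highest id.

0.000
.....
1...1
11.0.
...00

t=1: a0@(3,1):1 a1@(0,4):0 a2@(3,3):0 a3@(0,2):1 a4@(4,4):0 a5@(0,3):1 a6@(4,3):0 a7@(2,0):1 a8@(3,0):1 a9@(0,0):0 a10@(2,4):1
t=2: a0@(3,1):1 a1@(0,4):0 a2@(3,3):0 a3@(0,2):1 a4@(4,4):0 a5@(0,3):0 a6@(4,3):0 a7@(2,0):1 a8@(3,0):1 a9@(0,0):0 a10@(2,4):1
t=3: a0@(3,1):1 a1@(0,4):0 a2@(3,3):0 a3@(0,2):0 a4@(4,4):0 a5@(0,3):0 a6@(4,3):0 a7@(2,0):1 a8@(3,0):1 a9@(0,0):0 a10@(2,4):1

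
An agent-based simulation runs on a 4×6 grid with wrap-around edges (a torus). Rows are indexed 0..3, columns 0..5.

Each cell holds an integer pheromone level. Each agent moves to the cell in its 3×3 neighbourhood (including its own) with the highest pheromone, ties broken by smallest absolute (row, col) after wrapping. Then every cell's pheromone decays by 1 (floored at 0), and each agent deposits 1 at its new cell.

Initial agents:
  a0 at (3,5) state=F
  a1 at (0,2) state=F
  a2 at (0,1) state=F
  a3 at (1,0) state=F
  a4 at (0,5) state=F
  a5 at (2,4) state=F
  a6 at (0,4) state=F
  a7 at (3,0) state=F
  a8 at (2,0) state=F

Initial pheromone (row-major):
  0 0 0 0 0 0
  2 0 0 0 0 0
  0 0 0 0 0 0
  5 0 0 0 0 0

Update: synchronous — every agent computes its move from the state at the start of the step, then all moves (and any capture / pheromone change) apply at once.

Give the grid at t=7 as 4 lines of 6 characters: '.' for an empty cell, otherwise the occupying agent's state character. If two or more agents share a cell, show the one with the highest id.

t=1: a0@(3,0) a1@(0,1) a2@(3,0) a3@(1,0) a4@(3,0) a5@(1,3) a6@(0,3) a7@(3,0) a8@(3,0) | pheromone: 0 1 0 1 0 0 / 2 0 0 1 0 0 / 0 0 0 0 0 0 / 9 0 0 0 0 0
t=2: a0@(3,0) a1@(3,0) a2@(3,0) a3@(1,0) a4@(3,0) a5@(0,3) a6@(0,3) a7@(3,0) a8@(3,0) | pheromone: 0 0 0 2 0 0 / 2 0 0 0 0 0 / 0 0 0 0 0 0 / 14 0 0 0 0 0
t=3: a0@(3,0) a1@(3,0) a2@(3,0) a3@(1,0) a4@(3,0) a5@(0,3) a6@(0,3) a7@(3,0) a8@(3,0) | pheromone: 0 0 0 3 0 0 / 2 0 0 0 0 0 / 0 0 0 0 0 0 / 19 0 0 0 0 0
t=4: a0@(3,0) a1@(3,0) a2@(3,0) a3@(1,0) a4@(3,0) a5@(0,3) a6@(0,3) a7@(3,0) a8@(3,0) | pheromone: 0 0 0 4 0 0 / 2 0 0 0 0 0 / 0 0 0 0 0 0 / 24 0 0 0 0 0
t=5: a0@(3,0) a1@(3,0) a2@(3,0) a3@(1,0) a4@(3,0) a5@(0,3) a6@(0,3) a7@(3,0) a8@(3,0) | pheromone: 0 0 0 5 0 0 / 2 0 0 0 0 0 / 0 0 0 0 0 0 / 29 0 0 0 0 0
t=6: a0@(3,0) a1@(3,0) a2@(3,0) a3@(1,0) a4@(3,0) a5@(0,3) a6@(0,3) a7@(3,0) a8@(3,0) | pheromone: 0 0 0 6 0 0 / 2 0 0 0 0 0 / 0 0 0 0 0 0 / 34 0 0 0 0 0
t=7: a0@(3,0) a1@(3,0) a2@(3,0) a3@(1,0) a4@(3,0) a5@(0,3) a6@(0,3) a7@(3,0) a8@(3,0) | pheromone: 0 0 0 7 0 0 / 2 0 0 0 0 0 / 0 0 0 0 0 0 / 39 0 0 0 0 0

...F..
F.....
......
F.....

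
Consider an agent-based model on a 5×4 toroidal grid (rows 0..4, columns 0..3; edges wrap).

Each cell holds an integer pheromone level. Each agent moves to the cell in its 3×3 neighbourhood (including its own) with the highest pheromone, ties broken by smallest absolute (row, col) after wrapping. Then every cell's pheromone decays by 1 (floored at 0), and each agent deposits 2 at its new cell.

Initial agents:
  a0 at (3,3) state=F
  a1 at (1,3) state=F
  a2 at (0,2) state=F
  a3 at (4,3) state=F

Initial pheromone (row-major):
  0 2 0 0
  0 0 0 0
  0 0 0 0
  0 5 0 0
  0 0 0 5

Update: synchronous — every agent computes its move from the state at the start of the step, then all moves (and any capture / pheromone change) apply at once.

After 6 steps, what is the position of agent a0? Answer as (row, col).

t=1: a0@(4,3) a1@(0,0) a2@(4,3) a3@(4,3) | pheromone: 2 1 0 0 / 0 0 0 0 / 0 0 0 0 / 0 4 0 0 / 0 0 0 10
t=2: a0@(4,3) a1@(4,3) a2@(4,3) a3@(4,3) | pheromone: 1 0 0 0 / 0 0 0 0 / 0 0 0 0 / 0 3 0 0 / 0 0 0 17
t=3: a0@(4,3) a1@(4,3) a2@(4,3) a3@(4,3) | pheromone: 0 0 0 0 / 0 0 0 0 / 0 0 0 0 / 0 2 0 0 / 0 0 0 24
t=4: a0@(4,3) a1@(4,3) a2@(4,3) a3@(4,3) | pheromone: 0 0 0 0 / 0 0 0 0 / 0 0 0 0 / 0 1 0 0 / 0 0 0 31
t=5: a0@(4,3) a1@(4,3) a2@(4,3) a3@(4,3) | pheromone: 0 0 0 0 / 0 0 0 0 / 0 0 0 0 / 0 0 0 0 / 0 0 0 38
t=6: a0@(4,3) a1@(4,3) a2@(4,3) a3@(4,3) | pheromone: 0 0 0 0 / 0 0 0 0 / 0 0 0 0 / 0 0 0 0 / 0 0 0 45

(4, 3)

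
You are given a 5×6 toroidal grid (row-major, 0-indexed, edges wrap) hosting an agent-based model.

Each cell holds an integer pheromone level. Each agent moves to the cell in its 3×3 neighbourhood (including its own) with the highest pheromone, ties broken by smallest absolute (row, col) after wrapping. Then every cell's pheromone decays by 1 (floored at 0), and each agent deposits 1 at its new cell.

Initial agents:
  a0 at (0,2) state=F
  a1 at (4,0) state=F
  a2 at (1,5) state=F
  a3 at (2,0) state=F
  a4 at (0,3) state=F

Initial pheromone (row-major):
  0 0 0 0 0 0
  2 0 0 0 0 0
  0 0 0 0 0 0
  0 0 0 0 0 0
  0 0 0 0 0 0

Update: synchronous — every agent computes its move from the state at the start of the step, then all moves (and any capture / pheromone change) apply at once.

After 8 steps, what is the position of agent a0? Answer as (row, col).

t=1: a0@(0,1) a1@(0,0) a2@(1,0) a3@(1,0) a4@(0,2) | pheromone: 1 1 1 0 0 0 / 3 0 0 0 0 0 / 0 0 0 0 0 0 / 0 0 0 0 0 0 / 0 0 0 0 0 0
t=2: a0@(1,0) a1@(1,0) a2@(1,0) a3@(1,0) a4@(0,1) | pheromone: 0 1 0 0 0 0 / 6 0 0 0 0 0 / 0 0 0 0 0 0 / 0 0 0 0 0 0 / 0 0 0 0 0 0
t=3: a0@(1,0) a1@(1,0) a2@(1,0) a3@(1,0) a4@(1,0) | pheromone: 0 0 0 0 0 0 / 10 0 0 0 0 0 / 0 0 0 0 0 0 / 0 0 0 0 0 0 / 0 0 0 0 0 0
t=4: a0@(1,0) a1@(1,0) a2@(1,0) a3@(1,0) a4@(1,0) | pheromone: 0 0 0 0 0 0 / 14 0 0 0 0 0 / 0 0 0 0 0 0 / 0 0 0 0 0 0 / 0 0 0 0 0 0
t=5: a0@(1,0) a1@(1,0) a2@(1,0) a3@(1,0) a4@(1,0) | pheromone: 0 0 0 0 0 0 / 18 0 0 0 0 0 / 0 0 0 0 0 0 / 0 0 0 0 0 0 / 0 0 0 0 0 0
t=6: a0@(1,0) a1@(1,0) a2@(1,0) a3@(1,0) a4@(1,0) | pheromone: 0 0 0 0 0 0 / 22 0 0 0 0 0 / 0 0 0 0 0 0 / 0 0 0 0 0 0 / 0 0 0 0 0 0
t=7: a0@(1,0) a1@(1,0) a2@(1,0) a3@(1,0) a4@(1,0) | pheromone: 0 0 0 0 0 0 / 26 0 0 0 0 0 / 0 0 0 0 0 0 / 0 0 0 0 0 0 / 0 0 0 0 0 0
t=8: a0@(1,0) a1@(1,0) a2@(1,0) a3@(1,0) a4@(1,0) | pheromone: 0 0 0 0 0 0 / 30 0 0 0 0 0 / 0 0 0 0 0 0 / 0 0 0 0 0 0 / 0 0 0 0 0 0

(1, 0)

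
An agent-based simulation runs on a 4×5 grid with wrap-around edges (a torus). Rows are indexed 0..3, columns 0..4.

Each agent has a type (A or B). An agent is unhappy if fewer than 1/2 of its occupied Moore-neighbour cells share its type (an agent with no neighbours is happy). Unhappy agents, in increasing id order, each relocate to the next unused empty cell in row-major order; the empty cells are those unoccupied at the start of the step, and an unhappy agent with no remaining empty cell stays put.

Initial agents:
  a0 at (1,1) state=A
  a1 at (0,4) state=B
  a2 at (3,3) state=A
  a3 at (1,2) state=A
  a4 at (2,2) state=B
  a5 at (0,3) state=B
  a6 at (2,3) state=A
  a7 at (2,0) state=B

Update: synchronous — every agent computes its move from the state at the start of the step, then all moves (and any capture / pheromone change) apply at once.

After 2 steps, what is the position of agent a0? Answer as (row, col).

(0, 3)

t=1: a0@(0,0):A a1@(0,4):B a2@(0,1):A a3@(1,2):A a4@(0,2):B a5@(1,0):B a6@(2,3):A a7@(1,3):B
t=2: a0@(0,3):A a1@(0,4):B a2@(0,1):A a3@(1,2):A a4@(1,1):B a5@(1,4):B a6@(2,3):A a7@(1,3):B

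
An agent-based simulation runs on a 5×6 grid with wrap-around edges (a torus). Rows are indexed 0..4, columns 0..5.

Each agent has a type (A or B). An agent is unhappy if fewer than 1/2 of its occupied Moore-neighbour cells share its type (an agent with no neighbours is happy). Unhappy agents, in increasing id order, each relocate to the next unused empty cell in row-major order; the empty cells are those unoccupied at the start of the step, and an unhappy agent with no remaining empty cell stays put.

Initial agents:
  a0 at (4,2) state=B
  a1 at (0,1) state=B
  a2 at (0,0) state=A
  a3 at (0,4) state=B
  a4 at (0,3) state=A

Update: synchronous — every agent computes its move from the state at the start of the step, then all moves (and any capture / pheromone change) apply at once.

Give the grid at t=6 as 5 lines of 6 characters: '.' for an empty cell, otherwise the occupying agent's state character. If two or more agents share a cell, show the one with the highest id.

.BB.AA
B.....
......
......
......

t=1: a0@(4,2):B a1@(0,1):B a2@(0,2):A a3@(0,5):B a4@(1,0):A
t=2: a0@(4,2):B a1@(0,0):B a2@(0,3):A a3@(0,4):B a4@(1,1):A
t=3: a0@(0,1):B a1@(0,2):B a2@(0,5):A a3@(1,0):B a4@(1,2):A
t=4: a0@(0,1):B a1@(0,2):B a2@(0,0):A a3@(1,0):B a4@(0,3):A
t=5: a0@(0,1):B a1@(0,2):B a2@(0,4):A a3@(1,0):B a4@(0,5):A
t=6: (unchanged — steady state)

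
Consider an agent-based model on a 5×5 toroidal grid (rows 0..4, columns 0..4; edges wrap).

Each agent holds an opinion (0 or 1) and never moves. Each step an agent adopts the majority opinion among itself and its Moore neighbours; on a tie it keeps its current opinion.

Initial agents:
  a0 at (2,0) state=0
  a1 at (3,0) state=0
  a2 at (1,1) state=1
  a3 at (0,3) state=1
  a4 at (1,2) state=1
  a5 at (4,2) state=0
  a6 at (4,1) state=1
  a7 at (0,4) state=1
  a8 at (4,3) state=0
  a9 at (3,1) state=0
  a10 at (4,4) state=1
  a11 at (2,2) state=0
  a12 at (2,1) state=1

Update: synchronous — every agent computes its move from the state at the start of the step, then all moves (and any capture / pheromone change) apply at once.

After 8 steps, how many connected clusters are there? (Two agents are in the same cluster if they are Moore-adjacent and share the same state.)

2

t=1: a0@(2,0):0 a1@(3,0):0 a2@(1,1):1 a3@(0,3):1 a4@(1,2):1 a5@(4,2):0 a6@(4,1):0 a7@(0,4):1 a8@(4,3):1 a9@(3,1):0 a10@(4,4):1 a11@(2,2):1 a12@(2,1):0
t=2: (unchanged — steady state)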